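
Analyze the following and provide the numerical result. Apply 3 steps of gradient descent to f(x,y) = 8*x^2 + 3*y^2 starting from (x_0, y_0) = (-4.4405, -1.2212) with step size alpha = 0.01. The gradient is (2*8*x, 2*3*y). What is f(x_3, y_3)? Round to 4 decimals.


Gradient descent on f(x,y) = 8*x^2 + 3*y^2.
Starting point: (-4.4405, -1.2212), alpha = 0.01
Step 1: grad_x = 2*8*-4.4405 = -71.048, grad_y = 2*3*-1.2212 = -7.3272
  x_1 = -4.4405 - 0.01*-71.048 = -3.73
  y_1 = -1.2212 - 0.01*-7.3272 = -1.1479
Step 2: grad_x = 2*8*-3.73 = -59.6803, grad_y = 2*3*-1.1479 = -6.8876
  x_2 = -3.73 - 0.01*-59.6803 = -3.1332
  y_2 = -1.1479 - 0.01*-6.8876 = -1.0791
Step 3: grad_x = 2*8*-3.1332 = -50.1315, grad_y = 2*3*-1.0791 = -6.4743
  x_3 = -3.1332 - 0.01*-50.1315 = -2.6319
  y_3 = -1.0791 - 0.01*-6.4743 = -1.0143
f(-2.6319, -1.0143) = 8*(-2.6319)^2 + 3*(-1.0143)^2 = 58.5017


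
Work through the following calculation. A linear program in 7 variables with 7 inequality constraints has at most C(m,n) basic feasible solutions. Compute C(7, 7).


Each vertex corresponds to some choice of n active constraints out of m, so the number of vertices is at most C(m, n) = m! / (n!(m-n)!).
m = 7, n = 7
Numerator: 7 * 6 * 5 * 4 * 3 * 2 * 1
Denominator: 7! = 5040
C(7, 7) = 1


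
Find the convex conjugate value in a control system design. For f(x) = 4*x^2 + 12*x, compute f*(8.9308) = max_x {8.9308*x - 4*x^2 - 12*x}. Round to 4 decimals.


f*(y) = sup_x {y*x - a*x^2 - b*x} = sup_x {(y-b)*x - a*x^2}
FOC: (y - b) - 2a*x = 0 => x* = (y - b)/(2a)
x* = (8.9308 - 12)/(2*4) = -0.3837
f*(8.9308) = (y-b)^2/(4a) = (8.9308 - 12)^2/(4*4)
= 9.42/16 = 0.5887


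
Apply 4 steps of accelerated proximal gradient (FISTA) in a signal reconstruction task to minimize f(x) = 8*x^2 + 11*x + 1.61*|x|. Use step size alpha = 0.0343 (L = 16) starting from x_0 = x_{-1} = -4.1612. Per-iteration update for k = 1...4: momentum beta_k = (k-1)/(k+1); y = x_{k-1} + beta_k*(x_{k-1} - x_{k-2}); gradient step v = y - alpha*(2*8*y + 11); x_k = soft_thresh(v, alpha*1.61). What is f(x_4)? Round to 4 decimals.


FISTA on f(x) = 8*x^2 + 11*x + 1.61*|x|
L = 16, alpha = 0.0343
Iteration 1: beta = 0.0, y = -4.1612 + 0.0*(-4.1612 + 4.1612) = -4.1612
  grad(y) = -55.5792, v = y - alpha*grad = -2.2548
  prox(v) = soft_thresh(-2.2548, 0.0552) = -2.1996
Iteration 2: beta = 0.3333, y = -2.1996 + 0.3333*(-2.1996 + 4.1612) = -1.5457
  grad(y) = -13.732, v = y - alpha*grad = -1.0747
  prox(v) = soft_thresh(-1.0747, 0.0552) = -1.0195
Iteration 3: beta = 0.5, y = -1.0195 + 0.5*(-1.0195 + 2.1996) = -0.4295
  grad(y) = 4.1284, v = y - alpha*grad = -0.5711
  prox(v) = soft_thresh(-0.5711, 0.0552) = -0.5159
Iteration 4: beta = 0.6, y = -0.5159 + 0.6*(-0.5159 + 1.0195) = -0.2137
  grad(y) = 7.5815, v = y - alpha*grad = -0.4737
  prox(v) = soft_thresh(-0.4737, 0.0552) = -0.4185
f(x_4) = 8*(-0.4185)^2 + 11*(-0.4185) + 1.61*|-0.4185| = -2.5285


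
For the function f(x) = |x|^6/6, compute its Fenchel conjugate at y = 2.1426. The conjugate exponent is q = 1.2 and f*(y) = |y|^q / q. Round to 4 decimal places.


The conjugate exponent q satisfies 1/p + 1/q = 1.
p = 6, so q = 6/(6 - 1) = 1.2
|y|^q = 2.1426^1.2 = 2.4953
f*(2.1426) = 2.4953 / 1.2 = 2.0794


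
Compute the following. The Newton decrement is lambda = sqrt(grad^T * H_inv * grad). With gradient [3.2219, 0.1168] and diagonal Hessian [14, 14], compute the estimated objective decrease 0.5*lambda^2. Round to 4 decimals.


Step 1: H is diagonal, so H^(-1) * g = [0.2301, 0.0083].
Step 2: g^T H^(-1) g = sum_i g_i^2 / H_ii
  = (3.2219)^2/14 + (0.1168)^2/14
  = 0.7415 + 0.001 = 0.7424
Step 3: Objective decrease = 0.5 * g^T H^(-1) g = 0.3712


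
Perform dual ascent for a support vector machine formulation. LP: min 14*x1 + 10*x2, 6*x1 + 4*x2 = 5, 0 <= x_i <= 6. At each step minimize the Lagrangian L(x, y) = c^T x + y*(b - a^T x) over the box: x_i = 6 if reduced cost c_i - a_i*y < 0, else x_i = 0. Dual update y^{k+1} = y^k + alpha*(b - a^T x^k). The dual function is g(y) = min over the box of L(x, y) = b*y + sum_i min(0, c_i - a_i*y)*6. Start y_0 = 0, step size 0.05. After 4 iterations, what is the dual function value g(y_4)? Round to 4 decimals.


Dual ascent for LP: min 14*x1 + 10*x2, 6*x1 + 4*x2 = 5, 0 <= x_i <= 6
Step 1: y^k = 0.0, reduced costs: (14.0, 10.0)
  x^k = (0.0, 0.0), subgradient = b - a^T x = 5.0
  y^{k+1} = 0.0 + 0.05*5.0 = 0.25
Step 2: y^k = 0.25, reduced costs: (12.5, 9.0)
  x^k = (0.0, 0.0), subgradient = b - a^T x = 5.0
  y^{k+1} = 0.25 + 0.05*5.0 = 0.5
Step 3: y^k = 0.5, reduced costs: (11.0, 8.0)
  x^k = (0.0, 0.0), subgradient = b - a^T x = 5.0
  y^{k+1} = 0.5 + 0.05*5.0 = 0.75
Step 4: y^k = 0.75, reduced costs: (9.5, 7.0)
  x^k = (0.0, 0.0), subgradient = b - a^T x = 5.0
  y^{k+1} = 0.75 + 0.05*5.0 = 1.0
Dual objective at y_4 = 1.0: reduced costs (8.0, 6.0), box minimizer x = (0.0, 0.0)
g(y_4) = b*y + (c1 - a1*y)*x1 + (c2 - a2*y)*x2 = 5*1.0 + 8.0*0.0 + 6.0*0.0 = 5.0 + 0.0 + 0.0 = 5.0


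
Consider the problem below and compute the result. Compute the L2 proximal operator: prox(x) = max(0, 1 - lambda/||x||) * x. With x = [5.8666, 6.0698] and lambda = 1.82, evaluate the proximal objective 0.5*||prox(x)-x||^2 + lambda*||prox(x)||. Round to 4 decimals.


Step 1: Compute ||x||.
||x|| = 8.4415
Step 2: Compute scaling factor.
scale = max(0, 1 - 1.82/8.4415) = 0.7844
Step 3: prox(x) = [4.6018, 4.7611]
||prox(x)|| = 6.6215
Step 4: Proximal objective.
0.5*||prox-x||^2 = 1.6562
lambda*||prox|| = 12.0511
Total = 13.7074


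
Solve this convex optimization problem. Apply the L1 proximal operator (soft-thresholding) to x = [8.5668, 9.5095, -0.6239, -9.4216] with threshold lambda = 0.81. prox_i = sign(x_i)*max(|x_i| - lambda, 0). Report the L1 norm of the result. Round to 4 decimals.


Soft-thresholding with lambda = 0.81:
prox(8.5668) = sign(8.5668)*max(|8.5668| - 0.81, 0) = 7.7568
prox(9.5095) = sign(9.5095)*max(|9.5095| - 0.81, 0) = 8.6995
prox(-0.6239) = sign(-0.6239)*max(|-0.6239| - 0.81, 0) = 0.0
prox(-9.4216) = sign(-9.4216)*max(|-9.4216| - 0.81, 0) = -8.6116
prox(x) = [7.7568, 8.6995, 0.0, -8.6116]
||prox(x)||_1 = 7.7568 + 8.6995 + 0.0 + 8.6116 = 25.0679


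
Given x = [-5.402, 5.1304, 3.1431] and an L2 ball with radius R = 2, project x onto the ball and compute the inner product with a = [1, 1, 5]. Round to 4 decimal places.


Step 1: Compute ||x|| (intermediates to 6 decimals).
||x|| = sqrt((-5.402)^2 + 5.1304^2 + 3.1431^2) = 8.085894
Step 2: Project.
Since ||x|| > R, scale = R/||x|| = 2/8.085894 = 0.247344, proj(x) = scale * x
proj(x) = [-1.336152, 1.268974, 0.777427]
Step 3: Dot product.
a^T * proj(x) = 1*(-1.336152) + 1*1.268974 + 5*0.777427 = 3.82


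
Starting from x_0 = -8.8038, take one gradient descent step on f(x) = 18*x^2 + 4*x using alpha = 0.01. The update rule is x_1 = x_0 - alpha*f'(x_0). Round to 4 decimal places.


We compute the gradient at x_0 and apply the update.
f'(x) = 36*x + 4
f'(-8.8038) = 36*-8.8038 + 4 = -312.9368
x_1 = -8.8038 - 0.01*-312.9368 = -5.6744


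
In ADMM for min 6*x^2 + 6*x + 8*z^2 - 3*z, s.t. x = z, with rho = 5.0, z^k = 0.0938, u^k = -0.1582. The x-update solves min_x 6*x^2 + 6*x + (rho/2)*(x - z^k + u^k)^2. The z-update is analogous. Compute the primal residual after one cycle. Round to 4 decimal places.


ADMM iteration with rho = 5.0, z^k = 0.0938, u^k = -0.1582
Step 1: x-update.
Minimize 6*x^2 + 6*x + (5.0/2)*(x - 0.0938 - 0.1582)^2
FOC: (2*6 + 5.0)*x = -6 + 5.0*(0.0938 + 0.1582)
x^{k+1} = -0.2788
Step 2: z-update.
Minimize 8*z^2 - 3*z + (5.0/2)*(-0.2788 - z - 0.1582)^2
FOC: (2*8 + 5.0)*z = 3 + 5.0*(-0.2788 - 0.1582)
z^{k+1} = 0.0388
Step 3: u-update.
u^{k+1} = -0.1582 - 0.2788 - 0.0388 = -0.4758
Step 4: Primal residual = |-0.2788 - 0.0388| = 0.3176


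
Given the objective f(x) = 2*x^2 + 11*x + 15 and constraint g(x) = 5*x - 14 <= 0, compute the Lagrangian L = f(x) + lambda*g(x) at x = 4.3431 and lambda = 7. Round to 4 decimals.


Step 1: Evaluate f(x).
f(4.3431) = 2*4.3431^2 + 11*4.3431 + 15 = 100.4991
Step 2: Evaluate g(x).
g(4.3431) = 5*4.3431 - 14 = 7.7155
Step 3: Compute Lagrangian.
L = 100.4991 + 7*7.7155 = 154.5076


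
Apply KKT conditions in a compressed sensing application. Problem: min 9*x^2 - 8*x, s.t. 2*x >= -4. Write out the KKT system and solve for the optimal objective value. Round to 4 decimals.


Step 1: Try lambda = 0 (constraint inactive).
Stationarity: 2*9*x - 8 = 0
x* = 8/(2*9) = 4/9 = 0.4444 (rounded; the exact value 4/9 is used below)
Check constraint: 2*0.4444 = 0.8888 >= -4 -- satisfied.
Step 2: Compute optimal value.
f(x*) = 9*(4/9)^2 - 8*(4/9) = -1.7778


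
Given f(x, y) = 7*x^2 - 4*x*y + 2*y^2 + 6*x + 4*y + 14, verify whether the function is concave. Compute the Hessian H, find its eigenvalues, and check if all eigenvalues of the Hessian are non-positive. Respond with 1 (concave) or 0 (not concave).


The Hessian of f(x,y) = 7*x^2 - 4*x*y + 2*y^2 + 6*x + 4*y + 14 is:
H = [[14, -4], [-4, 4]]
Trace = 14 + 4 = 18
Determinant = 14*4 - (-4)^2 = 40
Discriminant = (18)^2 - 4*40 = 164.0
Eigenvalues: lambda_1 = 2.5969, lambda_2 = 15.4031
The function is not concave.

0


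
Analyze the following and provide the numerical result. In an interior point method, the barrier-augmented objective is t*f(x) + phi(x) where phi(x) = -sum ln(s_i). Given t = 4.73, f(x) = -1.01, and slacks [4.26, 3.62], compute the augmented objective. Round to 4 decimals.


Step 1: Compute log-barrier.
ln values: [1.4493, 1.2865]
phi = -(1.4493 + 1.2865) = -2.7357
Step 2: Compute augmented objective.
t*f(x) = 4.73*-1.01 = -4.7773
Total = -4.7773 - 2.7357 = -7.513


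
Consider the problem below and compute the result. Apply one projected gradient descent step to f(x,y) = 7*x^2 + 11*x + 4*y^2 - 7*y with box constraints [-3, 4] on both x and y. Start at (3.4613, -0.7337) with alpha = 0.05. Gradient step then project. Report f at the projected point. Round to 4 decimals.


Step 1: Compute gradient at (3.4613, -0.7337).
grad_x = 2*7*3.4613 + 11 = 59.4582
grad_y = 2*4*-0.7337 - 7 = -12.8696
Step 2: Gradient step.
x_raw = 3.4613 - 0.05*59.4582 = 0.4884
y_raw = -0.7337 - 0.05*-12.8696 = -0.0902
Step 3: Project onto [-3, 4].
x_proj = clip(0.4884) = 0.4884
y_proj = clip(-0.0902) = -0.0902
Step 4: Evaluate f.
f(0.4884, -0.0902) = 7.7061


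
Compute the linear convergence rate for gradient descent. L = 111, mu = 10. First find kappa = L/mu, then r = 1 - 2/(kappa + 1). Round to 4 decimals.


Step 1: Compute the condition number.
kappa = L/mu = 111/10 = 11.1
Step 2: Compute the convergence rate.
r = 1 - 2/(kappa + 1) = 1 - 2*mu/(L + mu) = (L - mu)/(L + mu) = 101/121 = 0.8347


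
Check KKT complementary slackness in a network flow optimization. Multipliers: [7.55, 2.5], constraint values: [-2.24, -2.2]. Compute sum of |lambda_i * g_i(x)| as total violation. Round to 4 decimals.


KKT complementary slackness check:
lambda_1 * g_1 = 7.55 * -2.24 = -16.912
lambda_2 * g_2 = 2.5 * -2.2 = -5.5
Total violation = 16.912 + 5.5 = 22.412


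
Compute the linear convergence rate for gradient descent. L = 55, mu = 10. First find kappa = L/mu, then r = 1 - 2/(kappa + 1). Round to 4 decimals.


Step 1: Compute the condition number.
kappa = L/mu = 55/10 = 5.5
Step 2: Compute the convergence rate.
r = 1 - 2/(kappa + 1) = 1 - 2*mu/(L + mu) = (L - mu)/(L + mu) = 45/65 = 0.6923


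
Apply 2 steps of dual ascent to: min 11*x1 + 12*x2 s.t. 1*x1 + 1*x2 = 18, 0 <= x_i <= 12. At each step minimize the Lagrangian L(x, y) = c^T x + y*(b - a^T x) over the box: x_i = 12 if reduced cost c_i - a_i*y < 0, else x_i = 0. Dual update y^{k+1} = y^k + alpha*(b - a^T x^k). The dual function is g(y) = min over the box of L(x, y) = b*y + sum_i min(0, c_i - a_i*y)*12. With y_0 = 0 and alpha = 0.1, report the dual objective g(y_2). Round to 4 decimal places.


Dual ascent for LP: min 11*x1 + 12*x2, 1*x1 + 1*x2 = 18, 0 <= x_i <= 12
Step 1: y^k = 0.0, reduced costs: (11.0, 12.0)
  x^k = (0.0, 0.0), subgradient = b - a^T x = 18.0
  y^{k+1} = 0.0 + 0.1*18.0 = 1.8
Step 2: y^k = 1.8, reduced costs: (9.2, 10.2)
  x^k = (0.0, 0.0), subgradient = b - a^T x = 18.0
  y^{k+1} = 1.8 + 0.1*18.0 = 3.6
Dual objective at y_2 = 3.6: reduced costs (7.4, 8.4), box minimizer x = (0.0, 0.0)
g(y_2) = b*y + (c1 - a1*y)*x1 + (c2 - a2*y)*x2 = 18*3.6 + 7.4*0.0 + 8.4*0.0 = 64.8 + 0.0 + 0.0 = 64.8


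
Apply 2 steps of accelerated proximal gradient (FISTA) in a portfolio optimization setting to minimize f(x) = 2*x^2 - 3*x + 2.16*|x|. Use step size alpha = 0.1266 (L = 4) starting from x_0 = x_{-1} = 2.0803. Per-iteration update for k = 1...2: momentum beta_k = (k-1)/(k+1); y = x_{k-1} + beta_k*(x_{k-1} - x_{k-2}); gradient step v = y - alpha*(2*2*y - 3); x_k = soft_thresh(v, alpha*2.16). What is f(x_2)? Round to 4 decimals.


FISTA on f(x) = 2*x^2 - 3*x + 2.16*|x|
L = 4, alpha = 0.1266
Iteration 1: beta = 0.0, y = 2.0803 + 0.0*(2.0803 - 2.0803) = 2.0803
  grad(y) = 5.3212, v = y - alpha*grad = 1.4066
  prox(v) = soft_thresh(1.4066, 0.2735) = 1.1332
Iteration 2: beta = 0.3333, y = 1.1332 + 0.3333*(1.1332 - 2.0803) = 0.8175
  grad(y) = 0.2699, v = y - alpha*grad = 0.7833
  prox(v) = soft_thresh(0.7833, 0.2735) = 0.5098
f(x_2) = 2*0.5098^2 - 3*0.5098 + 2.16*|0.5098| = 0.0916


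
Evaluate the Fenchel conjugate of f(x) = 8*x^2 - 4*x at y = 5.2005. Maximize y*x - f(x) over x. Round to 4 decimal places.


f*(y) = sup_x {y*x - a*x^2 - b*x} = sup_x {(y-b)*x - a*x^2}
FOC: (y - b) - 2a*x = 0 => x* = (y - b)/(2a)
x* = (5.2005 + 4)/(2*8) = 0.575
f*(5.2005) = (y-b)^2/(4a) = (5.2005 + 4)^2/(4*8)
= 84.6492/32 = 2.6453


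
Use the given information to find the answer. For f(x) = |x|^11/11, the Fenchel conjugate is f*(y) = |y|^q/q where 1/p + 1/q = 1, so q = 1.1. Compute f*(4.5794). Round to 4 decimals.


The conjugate exponent q satisfies 1/p + 1/q = 1.
p = 11, so q = 11/(11 - 1) = 1.1
|y|^q = 4.5794^1.1 = 5.332
f*(4.5794) = 5.332 / 1.1 = 4.8473


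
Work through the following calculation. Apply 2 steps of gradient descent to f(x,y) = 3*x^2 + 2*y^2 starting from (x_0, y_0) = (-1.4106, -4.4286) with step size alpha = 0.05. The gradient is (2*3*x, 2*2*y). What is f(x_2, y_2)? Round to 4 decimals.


Gradient descent on f(x,y) = 3*x^2 + 2*y^2.
Starting point: (-1.4106, -4.4286), alpha = 0.05
Step 1: grad_x = 2*3*-1.4106 = -8.4636, grad_y = 2*2*-4.4286 = -17.7144
  x_1 = -1.4106 - 0.05*-8.4636 = -0.9874
  y_1 = -4.4286 - 0.05*-17.7144 = -3.5429
Step 2: grad_x = 2*3*-0.9874 = -5.9245, grad_y = 2*2*-3.5429 = -14.1715
  x_2 = -0.9874 - 0.05*-5.9245 = -0.6912
  y_2 = -3.5429 - 0.05*-14.1715 = -2.8343
f(-0.6912, -2.8343) = 3*(-0.6912)^2 + 2*(-2.8343)^2 = 17.4998


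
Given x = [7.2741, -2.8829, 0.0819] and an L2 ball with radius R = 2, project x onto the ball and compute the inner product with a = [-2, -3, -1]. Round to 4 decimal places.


Step 1: Compute ||x|| (intermediates to 6 decimals).
||x|| = sqrt(7.2741^2 + (-2.8829)^2 + 0.0819^2) = 7.824982
Step 2: Project.
Since ||x|| > R, scale = R/||x|| = 2/7.824982 = 0.255592, proj(x) = scale * x
proj(x) = [1.859202, -0.736846, 0.020933]
Step 3: Dot product.
a^T * proj(x) = -2*1.859202 - 3*(-0.736846) - 1*0.020933 = -1.5288


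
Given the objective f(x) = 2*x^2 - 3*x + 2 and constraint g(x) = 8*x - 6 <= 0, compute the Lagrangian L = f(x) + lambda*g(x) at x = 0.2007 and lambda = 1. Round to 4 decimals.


Step 1: Evaluate f(x).
f(0.2007) = 2*0.2007^2 - 3*0.2007 + 2 = 1.4785
Step 2: Evaluate g(x).
g(0.2007) = 8*0.2007 - 6 = -4.3944
Step 3: Compute Lagrangian.
L = 1.4785 + 1*-4.3944 = -2.9159


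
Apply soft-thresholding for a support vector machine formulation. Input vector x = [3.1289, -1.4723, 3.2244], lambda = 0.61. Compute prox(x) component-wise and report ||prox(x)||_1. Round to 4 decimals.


Soft-thresholding with lambda = 0.61:
prox(3.1289) = sign(3.1289)*max(|3.1289| - 0.61, 0) = 2.5189
prox(-1.4723) = sign(-1.4723)*max(|-1.4723| - 0.61, 0) = -0.8623
prox(3.2244) = sign(3.2244)*max(|3.2244| - 0.61, 0) = 2.6144
prox(x) = [2.5189, -0.8623, 2.6144]
||prox(x)||_1 = 2.5189 + 0.8623 + 2.6144 = 5.9956


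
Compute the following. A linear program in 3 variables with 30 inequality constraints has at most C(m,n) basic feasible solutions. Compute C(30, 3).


Each vertex corresponds to some choice of n active constraints out of m, so the number of vertices is at most C(m, n) = m! / (n!(m-n)!).
m = 30, n = 3
Numerator: 30 * 29 * 28
Denominator: 3! = 6
C(30, 3) = 4060


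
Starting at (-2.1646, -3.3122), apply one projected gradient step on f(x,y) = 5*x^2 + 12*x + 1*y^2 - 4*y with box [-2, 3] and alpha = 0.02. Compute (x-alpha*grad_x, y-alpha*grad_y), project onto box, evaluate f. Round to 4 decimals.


Step 1: Compute gradient at (-2.1646, -3.3122).
grad_x = 2*5*-2.1646 + 12 = -9.646
grad_y = 2*1*-3.3122 - 4 = -10.6244
Step 2: Gradient step.
x_raw = -2.1646 - 0.02*-9.646 = -1.9717
y_raw = -3.3122 - 0.02*-10.6244 = -3.0997
Step 3: Project onto [-2, 3].
x_proj = clip(-1.9717) = -1.9717
y_proj = clip(-3.0997) = -2.0
Step 4: Evaluate f.
f(-1.9717, -2.0) = 7.7775


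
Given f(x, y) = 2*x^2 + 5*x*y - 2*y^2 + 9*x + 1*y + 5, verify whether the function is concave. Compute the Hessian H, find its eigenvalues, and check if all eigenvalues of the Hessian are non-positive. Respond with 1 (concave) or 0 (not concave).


The Hessian of f(x,y) = 2*x^2 + 5*x*y - 2*y^2 + 9*x + 1*y + 5 is:
H = [[4, 5], [5, -4]]
Trace = 4 - 4 = 0
Determinant = 4*-4 - (5)^2 = -41
Discriminant = (0)^2 - 4*-41 = 164.0
Eigenvalues: lambda_1 = -6.4031, lambda_2 = 6.4031
The function is not concave.

0


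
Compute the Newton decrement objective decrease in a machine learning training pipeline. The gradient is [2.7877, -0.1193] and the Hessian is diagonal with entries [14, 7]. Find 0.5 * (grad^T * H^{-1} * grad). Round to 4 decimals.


Step 1: H is diagonal, so H^(-1) * g = [0.1991, -0.017].
Step 2: g^T H^(-1) g = sum_i g_i^2 / H_ii
  = (2.7877)^2/14 + (-0.1193)^2/7
  = 0.5551 + 0.002 = 0.5571
Step 3: Objective decrease = 0.5 * g^T H^(-1) g = 0.2786


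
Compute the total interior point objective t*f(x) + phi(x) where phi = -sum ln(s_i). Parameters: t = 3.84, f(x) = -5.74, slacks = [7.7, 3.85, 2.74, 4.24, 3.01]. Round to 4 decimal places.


Step 1: Compute log-barrier.
ln values: [2.0412, 1.3481, 1.008, 1.4446, 1.1019]
phi = -(2.0412 + 1.3481 + 1.008 + 1.4446 + 1.1019) = -6.9438
Step 2: Compute augmented objective.
t*f(x) = 3.84*-5.74 = -22.0416
Total = -22.0416 - 6.9438 = -28.9854


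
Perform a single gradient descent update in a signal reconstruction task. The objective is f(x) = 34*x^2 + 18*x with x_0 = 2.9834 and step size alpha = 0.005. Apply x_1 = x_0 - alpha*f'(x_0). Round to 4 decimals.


We compute the gradient at x_0 and apply the update.
f'(x) = 68*x + 18
f'(2.9834) = 68*2.9834 + 18 = 220.8712
x_1 = 2.9834 - 0.005*220.8712 = 1.879


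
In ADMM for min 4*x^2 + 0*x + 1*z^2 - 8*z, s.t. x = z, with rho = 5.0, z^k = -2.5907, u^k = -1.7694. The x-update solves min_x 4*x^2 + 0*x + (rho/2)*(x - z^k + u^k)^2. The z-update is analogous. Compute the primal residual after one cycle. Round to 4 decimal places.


ADMM iteration with rho = 5.0, z^k = -2.5907, u^k = -1.7694
Step 1: x-update.
Minimize 4*x^2 + 0*x + (5.0/2)*(x + 2.5907 - 1.7694)^2
FOC: (2*4 + 5.0)*x = 0 + 5.0*(-2.5907 + 1.7694)
x^{k+1} = -0.3159
Step 2: z-update.
Minimize 1*z^2 - 8*z + (5.0/2)*(-0.3159 - z - 1.7694)^2
FOC: (2*1 + 5.0)*z = 8 + 5.0*(-0.3159 - 1.7694)
z^{k+1} = -0.3466
Step 3: u-update.
u^{k+1} = -1.7694 - 0.3159 + 0.3466 = -1.7387
Step 4: Primal residual = |-0.3159 + 0.3466| = 0.0307


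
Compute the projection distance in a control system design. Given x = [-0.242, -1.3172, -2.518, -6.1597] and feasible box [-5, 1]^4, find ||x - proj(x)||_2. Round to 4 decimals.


Project each component onto [-5, 1].
clip(-0.242) = -0.242, clip(-1.3172) = -1.3172, clip(-2.518) = -2.518, clip(-6.1597) = -5.0
Projection = [-0.242, -1.3172, -2.518, -5.0]
Squared diffs: [0.0, 0.0, 0.0, 1.3449]
Distance = sqrt(1.3449) = 1.1597


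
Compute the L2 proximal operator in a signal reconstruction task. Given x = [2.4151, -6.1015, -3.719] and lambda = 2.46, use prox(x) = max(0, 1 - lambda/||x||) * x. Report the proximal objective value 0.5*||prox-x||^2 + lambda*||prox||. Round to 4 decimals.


Step 1: Compute ||x||.
||x|| = 7.5427
Step 2: Compute scaling factor.
scale = max(0, 1 - 2.46/7.5427) = 0.6739
Step 3: prox(x) = [1.6274, -4.1115, -2.5061]
||prox(x)|| = 5.0827
Step 4: Proximal objective.
0.5*||prox-x||^2 = 3.0258
lambda*||prox|| = 12.5034
Total = 15.5292


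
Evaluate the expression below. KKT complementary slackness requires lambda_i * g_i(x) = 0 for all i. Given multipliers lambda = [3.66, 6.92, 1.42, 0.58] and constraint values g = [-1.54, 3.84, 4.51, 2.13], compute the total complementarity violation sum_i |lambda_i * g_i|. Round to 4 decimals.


KKT complementary slackness check:
lambda_1 * g_1 = 3.66 * -1.54 = -5.6364
lambda_2 * g_2 = 6.92 * 3.84 = 26.5728
lambda_3 * g_3 = 1.42 * 4.51 = 6.4042
lambda_4 * g_4 = 0.58 * 2.13 = 1.2354
Total violation = 5.6364 + 26.5728 + 6.4042 + 1.2354 = 39.8488


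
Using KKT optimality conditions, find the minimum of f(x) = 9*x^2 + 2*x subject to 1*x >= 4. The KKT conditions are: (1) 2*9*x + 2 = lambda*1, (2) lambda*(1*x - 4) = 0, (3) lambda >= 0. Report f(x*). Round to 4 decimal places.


Step 1: Try lambda = 0 (constraint inactive).
x_unc = -2/(2*9) = -0.1111
Check: 1*-0.1111 = -0.1111 < 4 -- violated!
Step 2: Constraint must be active: 1*x = 4
x* = 4/1 = 4.0
lambda = (2*9*4.0 + 2)/1 = 74.0
Step 3: Compute optimal value.
f(x*) = 9*4.0^2 + 2*4.0 = 152.0


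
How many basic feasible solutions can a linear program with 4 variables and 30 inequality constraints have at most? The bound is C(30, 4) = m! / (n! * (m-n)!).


Each vertex corresponds to some choice of n active constraints out of m, so the number of vertices is at most C(m, n) = m! / (n!(m-n)!).
m = 30, n = 4
Numerator: 30 * 29 * 28 * 27
Denominator: 4! = 24
C(30, 4) = 27405


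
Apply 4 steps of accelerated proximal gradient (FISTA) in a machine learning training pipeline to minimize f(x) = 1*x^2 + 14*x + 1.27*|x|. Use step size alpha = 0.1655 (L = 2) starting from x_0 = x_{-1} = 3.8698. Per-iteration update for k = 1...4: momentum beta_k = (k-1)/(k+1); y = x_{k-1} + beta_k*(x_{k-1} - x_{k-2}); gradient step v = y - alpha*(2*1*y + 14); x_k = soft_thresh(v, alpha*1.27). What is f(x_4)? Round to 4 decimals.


FISTA on f(x) = 1*x^2 + 14*x + 1.27*|x|
L = 2, alpha = 0.1655
Iteration 1: beta = 0.0, y = 3.8698 + 0.0*(3.8698 - 3.8698) = 3.8698
  grad(y) = 21.7396, v = y - alpha*grad = 0.2719
  prox(v) = soft_thresh(0.2719, 0.2102) = 0.0617
Iteration 2: beta = 0.3333, y = 0.0617 + 0.3333*(0.0617 - 3.8698) = -1.2077
  grad(y) = 11.5847, v = y - alpha*grad = -3.1249
  prox(v) = soft_thresh(-3.1249, 0.2102) = -2.9147
Iteration 3: beta = 0.5, y = -2.9147 + 0.5*(-2.9147 - 0.0617) = -4.403
  grad(y) = 5.1941, v = y - alpha*grad = -5.2626
  prox(v) = soft_thresh(-5.2626, 0.2102) = -5.0524
Iteration 4: beta = 0.6, y = -5.0524 + 0.6*(-5.0524 + 2.9147) = -6.335
  grad(y) = 1.33, v = y - alpha*grad = -6.5551
  prox(v) = soft_thresh(-6.5551, 0.2102) = -6.3449
f(x_4) = 1*(-6.3449)^2 + 14*(-6.3449) + 1.27*|-6.3449| = -40.5128


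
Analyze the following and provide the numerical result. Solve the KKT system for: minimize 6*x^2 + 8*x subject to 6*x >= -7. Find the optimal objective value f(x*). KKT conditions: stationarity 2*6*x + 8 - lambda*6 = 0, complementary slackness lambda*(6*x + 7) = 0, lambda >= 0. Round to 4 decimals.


Step 1: Try lambda = 0 (constraint inactive).
Stationarity: 2*6*x + 8 = 0
x* = -8/(2*6) = -2/3 = -0.6667 (rounded; the exact value -2/3 is used below)
Check constraint: 6*-0.6667 = -4.0002 >= -7 -- satisfied.
Step 2: Compute optimal value.
f(x*) = 6*(-2/3)^2 + 8*(-2/3) = -2.6667


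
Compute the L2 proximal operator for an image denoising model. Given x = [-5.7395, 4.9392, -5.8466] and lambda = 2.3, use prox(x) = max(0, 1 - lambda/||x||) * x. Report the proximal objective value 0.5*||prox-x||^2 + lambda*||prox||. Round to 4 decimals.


Step 1: Compute ||x||.
||x|| = 9.5666
Step 2: Compute scaling factor.
scale = max(0, 1 - 2.3/9.5666) = 0.7596
Step 3: prox(x) = [-4.3596, 3.7517, -4.441]
||prox(x)|| = 7.2666
Step 4: Proximal objective.
0.5*||prox-x||^2 = 2.645
lambda*||prox|| = 16.7132
Total = 19.3582


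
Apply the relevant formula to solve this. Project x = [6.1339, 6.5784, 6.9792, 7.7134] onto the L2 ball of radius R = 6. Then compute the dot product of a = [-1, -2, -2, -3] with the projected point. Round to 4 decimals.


Step 1: Compute ||x|| (intermediates to 6 decimals).
||x|| = sqrt(6.1339^2 + 6.5784^2 + 6.9792^2 + 7.7134^2) = 13.751576
Step 2: Project.
Since ||x|| > R, scale = R/||x|| = 6/13.751576 = 0.436314, proj(x) = scale * x
proj(x) = [2.676306, 2.870248, 3.045123, 3.365464]
Step 3: Dot product.
a^T * proj(x) = -1*2.676306 - 2*2.870248 - 2*3.045123 - 3*3.365464 = -24.6034


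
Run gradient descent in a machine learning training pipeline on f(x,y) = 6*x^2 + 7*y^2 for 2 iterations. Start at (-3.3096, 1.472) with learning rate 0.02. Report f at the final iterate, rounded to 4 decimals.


Gradient descent on f(x,y) = 6*x^2 + 7*y^2.
Starting point: (-3.3096, 1.472), alpha = 0.02
Step 1: grad_x = 2*6*-3.3096 = -39.7152, grad_y = 2*7*1.472 = 20.608
  x_1 = -3.3096 - 0.02*-39.7152 = -2.5153
  y_1 = 1.472 - 0.02*20.608 = 1.0598
Step 2: grad_x = 2*6*-2.5153 = -30.1836, grad_y = 2*7*1.0598 = 14.8378
  x_2 = -2.5153 - 0.02*-30.1836 = -1.9116
  y_2 = 1.0598 - 0.02*14.8378 = 0.7631
f(-1.9116, 0.7631) = 6*(-1.9116)^2 + 7*0.7631^2 = 26.0019


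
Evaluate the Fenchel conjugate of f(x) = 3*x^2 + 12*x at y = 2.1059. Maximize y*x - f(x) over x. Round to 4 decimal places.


f*(y) = sup_x {y*x - a*x^2 - b*x} = sup_x {(y-b)*x - a*x^2}
FOC: (y - b) - 2a*x = 0 => x* = (y - b)/(2a)
x* = (2.1059 - 12)/(2*3) = -1.649
f*(2.1059) = (y-b)^2/(4a) = (2.1059 - 12)^2/(4*3)
= 97.8932/12 = 8.1578


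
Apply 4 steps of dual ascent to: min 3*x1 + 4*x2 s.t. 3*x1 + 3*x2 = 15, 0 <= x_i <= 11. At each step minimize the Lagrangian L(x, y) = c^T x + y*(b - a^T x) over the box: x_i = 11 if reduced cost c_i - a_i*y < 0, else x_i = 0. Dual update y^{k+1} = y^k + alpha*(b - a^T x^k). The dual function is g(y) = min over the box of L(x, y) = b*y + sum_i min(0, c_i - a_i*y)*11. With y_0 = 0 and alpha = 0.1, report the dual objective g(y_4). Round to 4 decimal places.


Dual ascent for LP: min 3*x1 + 4*x2, 3*x1 + 3*x2 = 15, 0 <= x_i <= 11
Step 1: y^k = 0.0, reduced costs: (3.0, 4.0)
  x^k = (0.0, 0.0), subgradient = b - a^T x = 15.0
  y^{k+1} = 0.0 + 0.1*15.0 = 1.5
Step 2: y^k = 1.5, reduced costs: (-1.5, -0.5)
  x^k = (11.0, 11.0), subgradient = b - a^T x = -51.0
  y^{k+1} = 1.5 + 0.1*-51.0 = -3.6
Step 3: y^k = -3.6, reduced costs: (13.8, 14.8)
  x^k = (0.0, 0.0), subgradient = b - a^T x = 15.0
  y^{k+1} = -3.6 + 0.1*15.0 = -2.1
Step 4: y^k = -2.1, reduced costs: (9.3, 10.3)
  x^k = (0.0, 0.0), subgradient = b - a^T x = 15.0
  y^{k+1} = -2.1 + 0.1*15.0 = -0.6
Dual objective at y_4 = -0.6: reduced costs (4.8, 5.8), box minimizer x = (0.0, 0.0)
g(y_4) = b*y + (c1 - a1*y)*x1 + (c2 - a2*y)*x2 = 15*(-0.6) + 4.8*0.0 + 5.8*0.0 = -9.0 + 0.0 + 0.0 = -9.0


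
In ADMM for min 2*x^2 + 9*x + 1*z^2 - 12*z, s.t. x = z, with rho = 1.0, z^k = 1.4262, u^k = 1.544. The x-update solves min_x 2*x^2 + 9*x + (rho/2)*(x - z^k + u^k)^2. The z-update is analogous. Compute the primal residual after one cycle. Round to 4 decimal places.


ADMM iteration with rho = 1.0, z^k = 1.4262, u^k = 1.544
Step 1: x-update.
Minimize 2*x^2 + 9*x + (1.0/2)*(x - 1.4262 + 1.544)^2
FOC: (2*2 + 1.0)*x = -9 + 1.0*(1.4262 - 1.544)
x^{k+1} = -1.8236
Step 2: z-update.
Minimize 1*z^2 - 12*z + (1.0/2)*(-1.8236 - z + 1.544)^2
FOC: (2*1 + 1.0)*z = 12 + 1.0*(-1.8236 + 1.544)
z^{k+1} = 3.9068
Step 3: u-update.
u^{k+1} = 1.544 - 1.8236 - 3.9068 = -4.1864
Step 4: Primal residual = |-1.8236 - 3.9068| = 5.7304


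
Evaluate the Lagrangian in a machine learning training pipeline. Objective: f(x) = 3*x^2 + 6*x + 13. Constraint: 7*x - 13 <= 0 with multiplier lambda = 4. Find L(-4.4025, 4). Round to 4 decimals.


Step 1: Evaluate f(x).
f(-4.4025) = 3*(-4.4025)^2 + 6*(-4.4025) + 13 = 44.731
Step 2: Evaluate g(x).
g(-4.4025) = 7*-4.4025 - 13 = -43.8175
Step 3: Compute Lagrangian.
L = 44.731 + 4*-43.8175 = -130.539


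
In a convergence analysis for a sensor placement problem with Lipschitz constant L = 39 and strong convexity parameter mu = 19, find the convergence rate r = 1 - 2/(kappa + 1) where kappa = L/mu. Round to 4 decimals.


Step 1: Compute the condition number.
kappa = L/mu = 39/19 = 2.0526
Step 2: Compute the convergence rate.
r = 1 - 2/(kappa + 1) = 1 - 2*mu/(L + mu) = (L - mu)/(L + mu) = 20/58 = 0.3448


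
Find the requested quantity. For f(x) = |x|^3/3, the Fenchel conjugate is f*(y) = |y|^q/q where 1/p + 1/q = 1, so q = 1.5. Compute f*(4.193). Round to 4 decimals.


The conjugate exponent q satisfies 1/p + 1/q = 1.
p = 3, so q = 3/(3 - 1) = 1.5
|y|^q = 4.193^1.5 = 8.5859
f*(4.193) = 8.5859 / 1.5 = 5.724


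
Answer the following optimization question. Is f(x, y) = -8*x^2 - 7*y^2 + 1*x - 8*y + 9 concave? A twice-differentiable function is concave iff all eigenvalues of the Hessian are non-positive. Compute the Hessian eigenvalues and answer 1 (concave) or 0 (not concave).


The Hessian of f(x,y) = -8*x^2 - 7*y^2 + 1*x - 8*y + 9 is:
H = [[-16, 0], [0, -14]]
Trace = -16 - 14 = -30
Determinant = -16*-14 - (0)^2 = 224
Discriminant = (-30)^2 - 4*224 = 4.0
Eigenvalues: lambda_1 = -16.0, lambda_2 = -14.0
The function is concave.

1


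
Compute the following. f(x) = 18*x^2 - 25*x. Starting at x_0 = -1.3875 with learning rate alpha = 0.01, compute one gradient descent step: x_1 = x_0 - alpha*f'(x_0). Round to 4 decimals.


We compute the gradient at x_0 and apply the update.
f'(x) = 36*x - 25
f'(-1.3875) = 36*-1.3875 - 25 = -74.95
x_1 = -1.3875 - 0.01*-74.95 = -0.638


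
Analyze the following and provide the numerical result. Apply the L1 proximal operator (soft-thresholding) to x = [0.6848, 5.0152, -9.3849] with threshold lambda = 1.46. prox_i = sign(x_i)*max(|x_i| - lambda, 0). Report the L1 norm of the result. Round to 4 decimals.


Soft-thresholding with lambda = 1.46:
prox(0.6848) = sign(0.6848)*max(|0.6848| - 1.46, 0) = 0.0
prox(5.0152) = sign(5.0152)*max(|5.0152| - 1.46, 0) = 3.5552
prox(-9.3849) = sign(-9.3849)*max(|-9.3849| - 1.46, 0) = -7.9249
prox(x) = [0.0, 3.5552, -7.9249]
||prox(x)||_1 = 0.0 + 3.5552 + 7.9249 = 11.4801


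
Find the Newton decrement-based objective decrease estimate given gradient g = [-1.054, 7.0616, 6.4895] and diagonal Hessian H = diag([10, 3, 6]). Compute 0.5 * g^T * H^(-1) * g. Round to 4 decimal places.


Step 1: H is diagonal, so H^(-1) * g = [-0.1054, 2.3539, 1.0816].
Step 2: g^T H^(-1) g = sum_i g_i^2 / H_ii
  = (-1.054)^2/10 + (7.0616)^2/3 + (6.4895)^2/6
  = 0.1111 + 16.6221 + 7.0189 = 23.7521
Step 3: Objective decrease = 0.5 * g^T H^(-1) g = 11.876


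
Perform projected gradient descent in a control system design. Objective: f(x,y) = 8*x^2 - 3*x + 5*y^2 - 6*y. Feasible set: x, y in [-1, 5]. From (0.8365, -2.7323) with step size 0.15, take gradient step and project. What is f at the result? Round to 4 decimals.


Step 1: Compute gradient at (0.8365, -2.7323).
grad_x = 2*8*0.8365 - 3 = 10.384
grad_y = 2*5*-2.7323 - 6 = -33.323
Step 2: Gradient step.
x_raw = 0.8365 - 0.15*10.384 = -0.7211
y_raw = -2.7323 - 0.15*-33.323 = 2.2662
Step 3: Project onto [-1, 5].
x_proj = clip(-0.7211) = -0.7211
y_proj = clip(2.2662) = 2.2662
Step 4: Evaluate f.
f(-0.7211, 2.2662) = 18.4035


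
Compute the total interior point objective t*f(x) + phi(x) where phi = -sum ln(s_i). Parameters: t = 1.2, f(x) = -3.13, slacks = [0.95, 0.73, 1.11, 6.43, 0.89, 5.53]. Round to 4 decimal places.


Step 1: Compute log-barrier.
ln values: [-0.0513, -0.3147, 0.1044, 1.861, -0.1165, 1.7102]
phi = -(-0.0513 - 0.3147 + 0.1044 + 1.861 - 0.1165 + 1.7102) = -3.193
Step 2: Compute augmented objective.
t*f(x) = 1.2*-3.13 = -3.756
Total = -3.756 - 3.193 = -6.949


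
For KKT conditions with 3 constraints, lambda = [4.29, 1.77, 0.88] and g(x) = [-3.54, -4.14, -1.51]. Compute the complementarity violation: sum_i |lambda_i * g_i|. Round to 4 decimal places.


KKT complementary slackness check:
lambda_1 * g_1 = 4.29 * -3.54 = -15.1866
lambda_2 * g_2 = 1.77 * -4.14 = -7.3278
lambda_3 * g_3 = 0.88 * -1.51 = -1.3288
Total violation = 15.1866 + 7.3278 + 1.3288 = 23.8432


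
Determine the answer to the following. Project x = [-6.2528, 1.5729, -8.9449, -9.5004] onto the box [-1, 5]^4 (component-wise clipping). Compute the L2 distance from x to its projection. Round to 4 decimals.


Project each component onto [-1, 5].
clip(-6.2528) = -1.0, clip(1.5729) = 1.5729, clip(-8.9449) = -1.0, clip(-9.5004) = -1.0
Projection = [-1.0, 1.5729, -1.0, -1.0]
Squared diffs: [27.5919, 0.0, 63.1214, 72.2568]
Distance = sqrt(162.9701) = 12.766


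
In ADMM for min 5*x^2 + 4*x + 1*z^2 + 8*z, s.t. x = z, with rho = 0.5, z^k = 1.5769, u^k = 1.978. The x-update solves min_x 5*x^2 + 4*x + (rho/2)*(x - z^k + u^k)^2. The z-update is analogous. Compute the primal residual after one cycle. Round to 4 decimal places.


ADMM iteration with rho = 0.5, z^k = 1.5769, u^k = 1.978
Step 1: x-update.
Minimize 5*x^2 + 4*x + (0.5/2)*(x - 1.5769 + 1.978)^2
FOC: (2*5 + 0.5)*x = -4 + 0.5*(1.5769 - 1.978)
x^{k+1} = -0.4001
Step 2: z-update.
Minimize 1*z^2 + 8*z + (0.5/2)*(-0.4001 - z + 1.978)^2
FOC: (2*1 + 0.5)*z = -8 + 0.5*(-0.4001 + 1.978)
z^{k+1} = -2.8844
Step 3: u-update.
u^{k+1} = 1.978 - 0.4001 + 2.8844 = 4.4624
Step 4: Primal residual = |-0.4001 + 2.8844| = 2.4844


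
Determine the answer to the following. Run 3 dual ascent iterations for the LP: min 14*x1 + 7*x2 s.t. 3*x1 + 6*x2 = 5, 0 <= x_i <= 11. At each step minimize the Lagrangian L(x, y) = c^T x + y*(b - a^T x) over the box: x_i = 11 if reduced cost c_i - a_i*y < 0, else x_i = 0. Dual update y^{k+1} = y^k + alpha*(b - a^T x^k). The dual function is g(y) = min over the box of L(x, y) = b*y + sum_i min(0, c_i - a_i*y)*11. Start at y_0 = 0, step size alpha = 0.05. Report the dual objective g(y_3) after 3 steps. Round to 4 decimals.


Dual ascent for LP: min 14*x1 + 7*x2, 3*x1 + 6*x2 = 5, 0 <= x_i <= 11
Step 1: y^k = 0.0, reduced costs: (14.0, 7.0)
  x^k = (0.0, 0.0), subgradient = b - a^T x = 5.0
  y^{k+1} = 0.0 + 0.05*5.0 = 0.25
Step 2: y^k = 0.25, reduced costs: (13.25, 5.5)
  x^k = (0.0, 0.0), subgradient = b - a^T x = 5.0
  y^{k+1} = 0.25 + 0.05*5.0 = 0.5
Step 3: y^k = 0.5, reduced costs: (12.5, 4.0)
  x^k = (0.0, 0.0), subgradient = b - a^T x = 5.0
  y^{k+1} = 0.5 + 0.05*5.0 = 0.75
Dual objective at y_3 = 0.75: reduced costs (11.75, 2.5), box minimizer x = (0.0, 0.0)
g(y_3) = b*y + (c1 - a1*y)*x1 + (c2 - a2*y)*x2 = 5*0.75 + 11.75*0.0 + 2.5*0.0 = 3.75 + 0.0 + 0.0 = 3.75


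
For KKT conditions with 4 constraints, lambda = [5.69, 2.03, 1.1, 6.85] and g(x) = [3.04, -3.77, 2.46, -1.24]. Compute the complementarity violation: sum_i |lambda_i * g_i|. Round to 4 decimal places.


KKT complementary slackness check:
lambda_1 * g_1 = 5.69 * 3.04 = 17.2976
lambda_2 * g_2 = 2.03 * -3.77 = -7.6531
lambda_3 * g_3 = 1.1 * 2.46 = 2.706
lambda_4 * g_4 = 6.85 * -1.24 = -8.494
Total violation = 17.2976 + 7.6531 + 2.706 + 8.494 = 36.1507


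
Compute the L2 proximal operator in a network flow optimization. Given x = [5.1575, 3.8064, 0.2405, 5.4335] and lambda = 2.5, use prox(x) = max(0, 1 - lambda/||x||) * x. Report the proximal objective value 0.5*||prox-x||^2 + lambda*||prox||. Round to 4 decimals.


Step 1: Compute ||x||.
||x|| = 8.4065
Step 2: Compute scaling factor.
scale = max(0, 1 - 2.5/8.4065) = 0.7026
Step 3: prox(x) = [3.6237, 2.6744, 0.169, 3.8176]
||prox(x)|| = 5.9065
Step 4: Proximal objective.
0.5*||prox-x||^2 = 3.125
lambda*||prox|| = 14.7663
Total = 17.8913


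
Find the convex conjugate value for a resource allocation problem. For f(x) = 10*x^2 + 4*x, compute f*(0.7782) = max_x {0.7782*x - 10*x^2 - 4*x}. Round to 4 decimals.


f*(y) = sup_x {y*x - a*x^2 - b*x} = sup_x {(y-b)*x - a*x^2}
FOC: (y - b) - 2a*x = 0 => x* = (y - b)/(2a)
x* = (0.7782 - 4)/(2*10) = -0.1611
f*(0.7782) = (y-b)^2/(4a) = (0.7782 - 4)^2/(4*10)
= 10.38/40 = 0.2595


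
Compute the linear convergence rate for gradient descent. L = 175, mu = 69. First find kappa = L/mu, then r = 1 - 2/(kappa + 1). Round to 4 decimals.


Step 1: Compute the condition number.
kappa = L/mu = 175/69 = 2.5362
Step 2: Compute the convergence rate.
r = 1 - 2/(kappa + 1) = 1 - 2*mu/(L + mu) = (L - mu)/(L + mu) = 106/244 = 0.4344


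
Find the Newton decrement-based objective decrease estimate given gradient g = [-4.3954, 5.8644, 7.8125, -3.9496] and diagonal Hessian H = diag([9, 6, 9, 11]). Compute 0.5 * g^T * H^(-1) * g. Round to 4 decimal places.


Step 1: H is diagonal, so H^(-1) * g = [-0.4884, 0.9774, 0.8681, -0.3591].
Step 2: g^T H^(-1) g = sum_i g_i^2 / H_ii
  = (-4.3954)^2/9 + (5.8644)^2/6 + (7.8125)^2/9 + (-3.9496)^2/11
  = 2.1466 + 5.7319 + 6.7817 + 1.4181 = 16.0783
Step 3: Objective decrease = 0.5 * g^T H^(-1) g = 8.0391


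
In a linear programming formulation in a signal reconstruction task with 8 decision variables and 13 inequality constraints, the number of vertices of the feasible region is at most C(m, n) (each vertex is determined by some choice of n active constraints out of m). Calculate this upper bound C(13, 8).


Each vertex corresponds to some choice of n active constraints out of m, so the number of vertices is at most C(m, n) = m! / (n!(m-n)!).
m = 13, n = 8
Numerator: 13 * 12 * 11 * 10 * 9 * 8 * 7 * 6
Denominator: 8! = 40320
C(13, 8) = 1287


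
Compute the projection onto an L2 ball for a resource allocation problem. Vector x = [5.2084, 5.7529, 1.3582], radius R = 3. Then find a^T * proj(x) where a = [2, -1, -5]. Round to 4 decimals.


Step 1: Compute ||x|| (intermediates to 6 decimals).
||x|| = sqrt(5.2084^2 + 5.7529^2 + 1.3582^2) = 7.878324
Step 2: Project.
Since ||x|| > R, scale = R/||x|| = 3/7.878324 = 0.380792, proj(x) = scale * x
proj(x) = [1.983317, 2.190658, 0.517192]
Step 3: Dot product.
a^T * proj(x) = 2*1.983317 - 1*2.190658 - 5*0.517192 = -0.81


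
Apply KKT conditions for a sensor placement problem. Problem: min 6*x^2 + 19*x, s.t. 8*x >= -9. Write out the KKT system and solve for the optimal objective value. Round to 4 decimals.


Step 1: Try lambda = 0 (constraint inactive).
x_unc = -19/(2*6) = -1.5833
Check: 8*-1.5833 = -12.6664 < -9 -- violated!
Step 2: Constraint must be active: 8*x = -9
x* = -9/8 = -1.125
lambda = (2*6*(-1.125) + 19)/8 = 0.6875
Step 3: Compute optimal value.
f(x*) = 6*(-1.125)^2 + 19*(-1.125) = -13.7813


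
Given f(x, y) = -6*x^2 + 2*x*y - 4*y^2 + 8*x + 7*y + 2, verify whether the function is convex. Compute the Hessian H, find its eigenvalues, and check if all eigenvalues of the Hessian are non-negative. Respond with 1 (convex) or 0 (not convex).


The Hessian of f(x,y) = -6*x^2 + 2*x*y - 4*y^2 + 8*x + 7*y + 2 is:
H = [[-12, 2], [2, -8]]
Trace = -12 - 8 = -20
Determinant = -12*-8 - (2)^2 = 92
Discriminant = (-20)^2 - 4*92 = 32.0
Eigenvalues: lambda_1 = -12.8284, lambda_2 = -7.1716
The function is not convex.

0


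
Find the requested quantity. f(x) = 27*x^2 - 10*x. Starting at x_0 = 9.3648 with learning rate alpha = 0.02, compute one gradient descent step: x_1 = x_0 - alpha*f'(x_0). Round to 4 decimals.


We compute the gradient at x_0 and apply the update.
f'(x) = 54*x - 10
f'(9.3648) = 54*9.3648 - 10 = 495.6992
x_1 = 9.3648 - 0.02*495.6992 = -0.5492


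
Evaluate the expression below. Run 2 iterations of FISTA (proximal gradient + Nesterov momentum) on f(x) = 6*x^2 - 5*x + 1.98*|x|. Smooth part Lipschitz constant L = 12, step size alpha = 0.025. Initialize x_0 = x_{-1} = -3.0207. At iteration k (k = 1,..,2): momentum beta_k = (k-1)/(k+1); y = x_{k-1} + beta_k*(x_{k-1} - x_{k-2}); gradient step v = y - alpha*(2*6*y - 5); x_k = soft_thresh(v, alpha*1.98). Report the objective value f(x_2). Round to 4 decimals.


FISTA on f(x) = 6*x^2 - 5*x + 1.98*|x|
L = 12, alpha = 0.025
Iteration 1: beta = 0.0, y = -3.0207 + 0.0*(-3.0207 + 3.0207) = -3.0207
  grad(y) = -41.2484, v = y - alpha*grad = -1.9895
  prox(v) = soft_thresh(-1.9895, 0.0495) = -1.94
Iteration 2: beta = 0.3333, y = -1.94 + 0.3333*(-1.94 + 3.0207) = -1.5798
  grad(y) = -23.957, v = y - alpha*grad = -0.9808
  prox(v) = soft_thresh(-0.9808, 0.0495) = -0.9313
f(x_2) = 6*(-0.9313)^2 - 5*(-0.9313) + 1.98*|-0.9313| = 11.7049
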